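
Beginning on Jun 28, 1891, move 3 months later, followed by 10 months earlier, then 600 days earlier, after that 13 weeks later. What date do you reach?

July 7, 1889

Adding 3 months from June 28, 1891:
month 6 + 3 = 9 → September 1891.
Day 28 is valid in September, giving September 28, 1891.
Subtracting 10 months from September 28, 1891:
month 9 − 10 = -1, which is month 11 of year 1890 → November 1890.
Day 28 is valid in November, giving November 28, 1890.
Going back 600 days from November 28, 1890:
Going back 28 days from November 28, 1890 reaches the end of the previous month; 600 − 28 = 572 left.
October 1890 has 31 days: 572 − 31 = 541 left.
September 1890 has 30 days: 541 − 30 = 511 left.
August 1890 has 31 days: 511 − 31 = 480 left.
July 1890 has 31 days: 480 − 31 = 449 left.
June 1890 has 30 days: 449 − 30 = 419 left.
May 1890 has 31 days: 419 − 31 = 388 left.
April 1890 has 30 days: 388 − 30 = 358 left.
March 1890 has 31 days: 358 − 31 = 327 left.
February 1890 has 28 days (1890 is not a leap year): 327 − 28 = 299 left.
January 1890 has 31 days: 299 − 31 = 268 left.
December 1889 has 31 days: 268 − 31 = 237 left.
November 1889 has 30 days: 237 − 30 = 207 left.
October 1889 has 31 days: 207 − 31 = 176 left.
September 1889 has 30 days: 176 − 30 = 146 left.
August 1889 has 31 days: 146 − 31 = 115 left.
July 1889 has 31 days: 115 − 31 = 84 left.
June 1889 has 30 days: 84 − 30 = 54 left.
May 1889 has 31 days: 54 − 31 = 23 left.
April 1889 has 30 days; 30 − 23 = 7 → April 7, 1889.
Adding 13 weeks (= 91 days) from April 7, 1889:
April has 30 days, so 30 − 7 = 23 days remain after April 7, 1889; 91 − 23 = 68 left.
May 1889 has 31 days: 68 − 31 = 37 left.
June 1889 has 30 days: 37 − 30 = 7 left.
7 days into July 1889 → July 7, 1889.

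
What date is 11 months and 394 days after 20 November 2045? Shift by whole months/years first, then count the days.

November 18, 2047

Adding 11 months and 394 days from November 20, 2045: first the month/year part, then the days.
month 11 + 11 = 22, which is month 10 of year 2046 → October 2046.
Day 20 is valid in October, giving October 20, 2046.
Now add 394 days from October 20, 2046.
October has 31 days, so 31 − 20 = 11 days remain after October 20, 2046; 394 − 11 = 383 left.
November 2046 has 30 days: 383 − 30 = 353 left.
December 2046 has 31 days: 353 − 31 = 322 left.
January 2047 has 31 days: 322 − 31 = 291 left.
February 2047 has 28 days (2047 is not a leap year): 291 − 28 = 263 left.
March 2047 has 31 days: 263 − 31 = 232 left.
April 2047 has 30 days: 232 − 30 = 202 left.
May 2047 has 31 days: 202 − 31 = 171 left.
June 2047 has 30 days: 171 − 30 = 141 left.
July 2047 has 31 days: 141 − 31 = 110 left.
August 2047 has 31 days: 110 − 31 = 79 left.
September 2047 has 30 days: 79 − 30 = 49 left.
October 2047 has 31 days: 49 − 31 = 18 left.
18 days into November 2047 → November 18, 2047.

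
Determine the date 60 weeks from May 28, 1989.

July 22, 1990

Counting forward 60 weeks = 420 days from May 28, 1989.
May has 31 days, so 31 − 28 = 3 days remain after May 28, 1989; 420 − 3 = 417 left.
June 1989 has 30 days: 417 − 30 = 387 left.
July 1989 has 31 days: 387 − 31 = 356 left.
August 1989 has 31 days: 356 − 31 = 325 left.
September 1989 has 30 days: 325 − 30 = 295 left.
October 1989 has 31 days: 295 − 31 = 264 left.
November 1989 has 30 days: 264 − 30 = 234 left.
December 1989 has 31 days: 234 − 31 = 203 left.
January 1990 has 31 days: 203 − 31 = 172 left.
February 1990 has 28 days (1990 is not a leap year): 172 − 28 = 144 left.
March 1990 has 31 days: 144 − 31 = 113 left.
April 1990 has 30 days: 113 − 30 = 83 left.
May 1990 has 31 days: 83 − 31 = 52 left.
June 1990 has 30 days: 52 − 30 = 22 left.
22 days into July 1990 → July 22, 1990.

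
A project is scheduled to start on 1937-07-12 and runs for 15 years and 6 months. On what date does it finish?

January 12, 1953

Counting forward 15 years and 6 months from July 12, 1937.
+15 years → 1952; month 7 + 6 = 13, which is month 1 of year 1953 → January 1953.
Day 12 is valid in January, giving January 12, 1953.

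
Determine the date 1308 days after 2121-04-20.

Advancing 1308 days from April 20, 2121.
April has 30 days, so 30 − 20 = 10 days remain after April 20, 2121; 1308 − 10 = 1298 left.
May 2121 has 31 days: 1298 − 31 = 1267 left.
June 2121 has 30 days: 1267 − 30 = 1237 left.
July 2121 has 31 days: 1237 − 31 = 1206 left.
August 2121 has 31 days: 1206 − 31 = 1175 left.
September 2121 has 30 days: 1175 − 30 = 1145 left.
October 2121 has 31 days: 1145 − 31 = 1114 left.
November 2121 has 30 days: 1114 − 30 = 1084 left.
December 2121 has 31 days: 1084 − 31 = 1053 left.
January 2122 has 31 days: 1053 − 31 = 1022 left.
February 2122 has 28 days (2122 is not a leap year): 1022 − 28 = 994 left.
March 2122 has 31 days: 994 − 31 = 963 left.
April 2122 has 30 days: 963 − 30 = 933 left.
May 2122 has 31 days: 933 − 31 = 902 left.
June 2122 has 30 days: 902 − 30 = 872 left.
July 2122 has 31 days: 872 − 31 = 841 left.
August 2122 has 31 days: 841 − 31 = 810 left.
September 2122 has 30 days: 810 − 30 = 780 left.
October 2122 has 31 days: 780 − 31 = 749 left.
November 2122 has 30 days: 749 − 30 = 719 left.
December 2122 has 31 days: 719 − 31 = 688 left.
January 2123 has 31 days: 688 − 31 = 657 left.
February 2123 has 28 days (2123 is not a leap year): 657 − 28 = 629 left.
March 2123 has 31 days: 629 − 31 = 598 left.
April 2123 has 30 days: 598 − 30 = 568 left.
May 2123 has 31 days: 568 − 31 = 537 left.
June 2123 has 30 days: 537 − 30 = 507 left.
July 2123 has 31 days: 507 − 31 = 476 left.
August 2123 has 31 days: 476 − 31 = 445 left.
September 2123 has 30 days: 445 − 30 = 415 left.
October 2123 has 31 days: 415 − 31 = 384 left.
November 2123 has 30 days: 384 − 30 = 354 left.
December 2123 has 31 days: 354 − 31 = 323 left.
January 2124 has 31 days: 323 − 31 = 292 left.
February 2124 has 29 days (2124 is a leap year): 292 − 29 = 263 left.
March 2124 has 31 days: 263 − 31 = 232 left.
April 2124 has 30 days: 232 − 30 = 202 left.
May 2124 has 31 days: 202 − 31 = 171 left.
June 2124 has 30 days: 171 − 30 = 141 left.
July 2124 has 31 days: 141 − 31 = 110 left.
August 2124 has 31 days: 110 − 31 = 79 left.
September 2124 has 30 days: 79 − 30 = 49 left.
October 2124 has 31 days: 49 − 31 = 18 left.
18 days into November 2124 → November 18, 2124.

November 18, 2124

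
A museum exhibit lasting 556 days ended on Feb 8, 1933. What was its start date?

Counting back 556 days from February 8, 1933.
Going back 8 days from February 8, 1933 reaches the end of the previous month; 556 − 8 = 548 left.
January 1933 has 31 days: 548 − 31 = 517 left.
December 1932 has 31 days: 517 − 31 = 486 left.
November 1932 has 30 days: 486 − 30 = 456 left.
October 1932 has 31 days: 456 − 31 = 425 left.
September 1932 has 30 days: 425 − 30 = 395 left.
August 1932 has 31 days: 395 − 31 = 364 left.
July 1932 has 31 days: 364 − 31 = 333 left.
June 1932 has 30 days: 333 − 30 = 303 left.
May 1932 has 31 days: 303 − 31 = 272 left.
April 1932 has 30 days: 272 − 30 = 242 left.
March 1932 has 31 days: 242 − 31 = 211 left.
February 1932 has 29 days (1932 is a leap year): 211 − 29 = 182 left.
January 1932 has 31 days: 182 − 31 = 151 left.
December 1931 has 31 days: 151 − 31 = 120 left.
November 1931 has 30 days: 120 − 30 = 90 left.
October 1931 has 31 days: 90 − 31 = 59 left.
September 1931 has 30 days: 59 − 30 = 29 left.
August 1931 has 31 days; 31 − 29 = 2 → August 2, 1931.

August 2, 1931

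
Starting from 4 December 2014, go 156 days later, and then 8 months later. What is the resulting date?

January 9, 2016

Counting forward 156 days from December 4, 2014:
December has 31 days, so 31 − 4 = 27 days remain after December 4, 2014; 156 − 27 = 129 left.
January 2015 has 31 days: 129 − 31 = 98 left.
February 2015 has 28 days (2015 is not a leap year): 98 − 28 = 70 left.
March 2015 has 31 days: 70 − 31 = 39 left.
April 2015 has 30 days: 39 − 30 = 9 left.
9 days into May 2015 → May 9, 2015.
Adding 8 months from May 9, 2015:
month 5 + 8 = 13, which is month 1 of year 2016 → January 2016.
Day 9 is valid in January, giving January 9, 2016.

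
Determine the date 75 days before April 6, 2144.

Subtracting 75 days from April 6, 2144.
Going back 6 days from April 6, 2144 reaches the end of the previous month; 75 − 6 = 69 left.
March 2144 has 31 days: 69 − 31 = 38 left.
February 2144 has 29 days (2144 is a leap year): 38 − 29 = 9 left.
January 2144 has 31 days; 31 − 9 = 22 → January 22, 2144.

January 22, 2144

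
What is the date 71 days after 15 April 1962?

Adding 71 days from April 15, 1962.
April has 30 days, so 30 − 15 = 15 days remain after April 15, 1962; 71 − 15 = 56 left.
May 1962 has 31 days: 56 − 31 = 25 left.
25 days into June 1962 → June 25, 1962.

June 25, 1962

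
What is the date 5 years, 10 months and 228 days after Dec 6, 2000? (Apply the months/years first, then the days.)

May 22, 2007

Adding 5 years, 10 months and 228 days from December 6, 2000: first the month/year part, then the days.
+5 years → 2005; month 12 + 10 = 22, which is month 10 of year 2006 → October 2006.
Day 6 is valid in October, giving October 6, 2006.
Now add 228 days from October 6, 2006.
October has 31 days, so 31 − 6 = 25 days remain after October 6, 2006; 228 − 25 = 203 left.
November 2006 has 30 days: 203 − 30 = 173 left.
December 2006 has 31 days: 173 − 31 = 142 left.
January 2007 has 31 days: 142 − 31 = 111 left.
February 2007 has 28 days (2007 is not a leap year): 111 − 28 = 83 left.
March 2007 has 31 days: 83 − 31 = 52 left.
April 2007 has 30 days: 52 − 30 = 22 left.
22 days into May 2007 → May 22, 2007.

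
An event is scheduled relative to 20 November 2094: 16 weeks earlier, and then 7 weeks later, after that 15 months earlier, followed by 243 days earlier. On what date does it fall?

Counting back 16 weeks (= 112 days) from November 20, 2094:
Going back 20 days from November 20, 2094 reaches the end of the previous month; 112 − 20 = 92 left.
October 2094 has 31 days: 92 − 31 = 61 left.
September 2094 has 30 days: 61 − 30 = 31 left.
August 2094 has 31 days: 31 − 31 = 0 left.
July 2094 has 31 days; 31 − 0 = 31 → July 31, 2094.
Adding 7 weeks (= 49 days) from July 31, 2094:
July has 31 days, so 31 − 31 = 0 days remain after July 31, 2094; 49 − 0 = 49 left.
August 2094 has 31 days: 49 − 31 = 18 left.
18 days into September 2094 → September 18, 2094.
Subtracting 15 months from September 18, 2094:
month 9 − 15 = -6, which is month 6 of year 2093 → June 2093.
Day 18 is valid in June, giving June 18, 2093.
Going back 243 days from June 18, 2093:
Going back 18 days from June 18, 2093 reaches the end of the previous month; 243 − 18 = 225 left.
May 2093 has 31 days: 225 − 31 = 194 left.
April 2093 has 30 days: 194 − 30 = 164 left.
March 2093 has 31 days: 164 − 31 = 133 left.
February 2093 has 28 days (2093 is not a leap year): 133 − 28 = 105 left.
January 2093 has 31 days: 105 − 31 = 74 left.
December 2092 has 31 days: 74 − 31 = 43 left.
November 2092 has 30 days: 43 − 30 = 13 left.
October 2092 has 31 days; 31 − 13 = 18 → October 18, 2092.

October 18, 2092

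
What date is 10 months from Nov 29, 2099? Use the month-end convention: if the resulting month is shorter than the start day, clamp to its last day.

Counting forward 10 months from November 29, 2099.
month 11 + 10 = 21, which is month 9 of year 2100 → September 2100.
Day 29 is valid in September, giving September 29, 2100.

September 29, 2100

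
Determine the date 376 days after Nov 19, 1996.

November 30, 1997

Advancing 376 days from November 19, 1996.
November has 30 days, so 30 − 19 = 11 days remain after November 19, 1996; 376 − 11 = 365 left.
December 1996 has 31 days: 365 − 31 = 334 left.
January 1997 has 31 days: 334 − 31 = 303 left.
February 1997 has 28 days (1997 is not a leap year): 303 − 28 = 275 left.
March 1997 has 31 days: 275 − 31 = 244 left.
April 1997 has 30 days: 244 − 30 = 214 left.
May 1997 has 31 days: 214 − 31 = 183 left.
June 1997 has 30 days: 183 − 30 = 153 left.
July 1997 has 31 days: 153 − 31 = 122 left.
August 1997 has 31 days: 122 − 31 = 91 left.
September 1997 has 30 days: 91 − 30 = 61 left.
October 1997 has 31 days: 61 − 31 = 30 left.
30 days into November 1997 → November 30, 1997.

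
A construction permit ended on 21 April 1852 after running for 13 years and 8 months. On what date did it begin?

August 21, 1838

Subtracting 13 years and 8 months from April 21, 1852.
-13 years → 1839; month 4 − 8 = -4, which is month 8 of year 1838 → August 1838.
Day 21 is valid in August, giving August 21, 1838.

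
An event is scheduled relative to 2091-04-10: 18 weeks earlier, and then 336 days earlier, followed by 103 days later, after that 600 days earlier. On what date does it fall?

August 24, 2088

Going back 18 weeks (= 126 days) from April 10, 2091:
Going back 10 days from April 10, 2091 reaches the end of the previous month; 126 − 10 = 116 left.
March 2091 has 31 days: 116 − 31 = 85 left.
February 2091 has 28 days (2091 is not a leap year): 85 − 28 = 57 left.
January 2091 has 31 days: 57 − 31 = 26 left.
December 2090 has 31 days; 31 − 26 = 5 → December 5, 2090.
Subtracting 336 days from December 5, 2090:
Going back 5 days from December 5, 2090 reaches the end of the previous month; 336 − 5 = 331 left.
November 2090 has 30 days: 331 − 30 = 301 left.
October 2090 has 31 days: 301 − 31 = 270 left.
September 2090 has 30 days: 270 − 30 = 240 left.
August 2090 has 31 days: 240 − 31 = 209 left.
July 2090 has 31 days: 209 − 31 = 178 left.
June 2090 has 30 days: 178 − 30 = 148 left.
May 2090 has 31 days: 148 − 31 = 117 left.
April 2090 has 30 days: 117 − 30 = 87 left.
March 2090 has 31 days: 87 − 31 = 56 left.
February 2090 has 28 days (2090 is not a leap year): 56 − 28 = 28 left.
January 2090 has 31 days; 31 − 28 = 3 → January 3, 2090.
Counting forward 103 days from January 3, 2090:
January has 31 days, so 31 − 3 = 28 days remain after January 3, 2090; 103 − 28 = 75 left.
February 2090 has 28 days (2090 is not a leap year): 75 − 28 = 47 left.
March 2090 has 31 days: 47 − 31 = 16 left.
16 days into April 2090 → April 16, 2090.
Subtracting 600 days from April 16, 2090:
Going back 16 days from April 16, 2090 reaches the end of the previous month; 600 − 16 = 584 left.
March 2090 has 31 days: 584 − 31 = 553 left.
February 2090 has 28 days (2090 is not a leap year): 553 − 28 = 525 left.
January 2090 has 31 days: 525 − 31 = 494 left.
December 2089 has 31 days: 494 − 31 = 463 left.
November 2089 has 30 days: 463 − 30 = 433 left.
October 2089 has 31 days: 433 − 31 = 402 left.
September 2089 has 30 days: 402 − 30 = 372 left.
August 2089 has 31 days: 372 − 31 = 341 left.
July 2089 has 31 days: 341 − 31 = 310 left.
June 2089 has 30 days: 310 − 30 = 280 left.
May 2089 has 31 days: 280 − 31 = 249 left.
April 2089 has 30 days: 249 − 30 = 219 left.
March 2089 has 31 days: 219 − 31 = 188 left.
February 2089 has 28 days (2089 is not a leap year): 188 − 28 = 160 left.
January 2089 has 31 days: 160 − 31 = 129 left.
December 2088 has 31 days: 129 − 31 = 98 left.
November 2088 has 30 days: 98 − 30 = 68 left.
October 2088 has 31 days: 68 − 31 = 37 left.
September 2088 has 30 days: 37 − 30 = 7 left.
August 2088 has 31 days; 31 − 7 = 24 → August 24, 2088.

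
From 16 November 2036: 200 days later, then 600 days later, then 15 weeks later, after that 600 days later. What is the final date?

Counting forward 200 days from November 16, 2036:
November has 30 days, so 30 − 16 = 14 days remain after November 16, 2036; 200 − 14 = 186 left.
December 2036 has 31 days: 186 − 31 = 155 left.
January 2037 has 31 days: 155 − 31 = 124 left.
February 2037 has 28 days (2037 is not a leap year): 124 − 28 = 96 left.
March 2037 has 31 days: 96 − 31 = 65 left.
April 2037 has 30 days: 65 − 30 = 35 left.
May 2037 has 31 days: 35 − 31 = 4 left.
4 days into June 2037 → June 4, 2037.
Adding 600 days from June 4, 2037:
June has 30 days, so 30 − 4 = 26 days remain after June 4, 2037; 600 − 26 = 574 left.
July 2037 has 31 days: 574 − 31 = 543 left.
August 2037 has 31 days: 543 − 31 = 512 left.
September 2037 has 30 days: 512 − 30 = 482 left.
October 2037 has 31 days: 482 − 31 = 451 left.
November 2037 has 30 days: 451 − 30 = 421 left.
December 2037 has 31 days: 421 − 31 = 390 left.
January 2038 has 31 days: 390 − 31 = 359 left.
February 2038 has 28 days (2038 is not a leap year): 359 − 28 = 331 left.
March 2038 has 31 days: 331 − 31 = 300 left.
April 2038 has 30 days: 300 − 30 = 270 left.
May 2038 has 31 days: 270 − 31 = 239 left.
June 2038 has 30 days: 239 − 30 = 209 left.
July 2038 has 31 days: 209 − 31 = 178 left.
August 2038 has 31 days: 178 − 31 = 147 left.
September 2038 has 30 days: 147 − 30 = 117 left.
October 2038 has 31 days: 117 − 31 = 86 left.
November 2038 has 30 days: 86 − 30 = 56 left.
December 2038 has 31 days: 56 − 31 = 25 left.
25 days into January 2039 → January 25, 2039.
Counting forward 15 weeks (= 105 days) from January 25, 2039:
January has 31 days, so 31 − 25 = 6 days remain after January 25, 2039; 105 − 6 = 99 left.
February 2039 has 28 days (2039 is not a leap year): 99 − 28 = 71 left.
March 2039 has 31 days: 71 − 31 = 40 left.
April 2039 has 30 days: 40 − 30 = 10 left.
10 days into May 2039 → May 10, 2039.
Counting forward 600 days from May 10, 2039:
May has 31 days, so 31 − 10 = 21 days remain after May 10, 2039; 600 − 21 = 579 left.
June 2039 has 30 days: 579 − 30 = 549 left.
July 2039 has 31 days: 549 − 31 = 518 left.
August 2039 has 31 days: 518 − 31 = 487 left.
September 2039 has 30 days: 487 − 30 = 457 left.
October 2039 has 31 days: 457 − 31 = 426 left.
November 2039 has 30 days: 426 − 30 = 396 left.
December 2039 has 31 days: 396 − 31 = 365 left.
January 2040 has 31 days: 365 − 31 = 334 left.
February 2040 has 29 days (2040 is a leap year): 334 − 29 = 305 left.
March 2040 has 31 days: 305 − 31 = 274 left.
April 2040 has 30 days: 274 − 30 = 244 left.
May 2040 has 31 days: 244 − 31 = 213 left.
June 2040 has 30 days: 213 − 30 = 183 left.
July 2040 has 31 days: 183 − 31 = 152 left.
August 2040 has 31 days: 152 − 31 = 121 left.
September 2040 has 30 days: 121 − 30 = 91 left.
October 2040 has 31 days: 91 − 31 = 60 left.
November 2040 has 30 days: 60 − 30 = 30 left.
30 days into December 2040 → December 30, 2040.

December 30, 2040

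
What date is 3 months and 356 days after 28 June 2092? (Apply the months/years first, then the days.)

September 19, 2093

Adding 3 months and 356 days from June 28, 2092: first the month/year part, then the days.
month 6 + 3 = 9 → September 2092.
Day 28 is valid in September, giving September 28, 2092.
Now add 356 days from September 28, 2092.
September has 30 days, so 30 − 28 = 2 days remain after September 28, 2092; 356 − 2 = 354 left.
October 2092 has 31 days: 354 − 31 = 323 left.
November 2092 has 30 days: 323 − 30 = 293 left.
December 2092 has 31 days: 293 − 31 = 262 left.
January 2093 has 31 days: 262 − 31 = 231 left.
February 2093 has 28 days (2093 is not a leap year): 231 − 28 = 203 left.
March 2093 has 31 days: 203 − 31 = 172 left.
April 2093 has 30 days: 172 − 30 = 142 left.
May 2093 has 31 days: 142 − 31 = 111 left.
June 2093 has 30 days: 111 − 30 = 81 left.
July 2093 has 31 days: 81 − 31 = 50 left.
August 2093 has 31 days: 50 − 31 = 19 left.
19 days into September 2093 → September 19, 2093.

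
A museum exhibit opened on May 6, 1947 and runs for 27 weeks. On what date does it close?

Adding 27 weeks = 189 days from May 6, 1947.
May has 31 days, so 31 − 6 = 25 days remain after May 6, 1947; 189 − 25 = 164 left.
June 1947 has 30 days: 164 − 30 = 134 left.
July 1947 has 31 days: 134 − 31 = 103 left.
August 1947 has 31 days: 103 − 31 = 72 left.
September 1947 has 30 days: 72 − 30 = 42 left.
October 1947 has 31 days: 42 − 31 = 11 left.
11 days into November 1947 → November 11, 1947.

November 11, 1947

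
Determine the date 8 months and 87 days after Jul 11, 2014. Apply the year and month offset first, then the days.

June 6, 2015

Adding 8 months and 87 days from July 11, 2014: first the month/year part, then the days.
month 7 + 8 = 15, which is month 3 of year 2015 → March 2015.
Day 11 is valid in March, giving March 11, 2015.
Now add 87 days from March 11, 2015.
March has 31 days, so 31 − 11 = 20 days remain after March 11, 2015; 87 − 20 = 67 left.
April 2015 has 30 days: 67 − 30 = 37 left.
May 2015 has 31 days: 37 − 31 = 6 left.
6 days into June 2015 → June 6, 2015.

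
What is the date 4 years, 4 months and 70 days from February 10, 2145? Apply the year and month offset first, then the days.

August 19, 2149

Counting forward 4 years, 4 months and 70 days from February 10, 2145: first the month/year part, then the days.
+4 years → 2149; month 2 + 4 = 6 → June 2149.
Day 10 is valid in June, giving June 10, 2149.
Now add 70 days from June 10, 2149.
June has 30 days, so 30 − 10 = 20 days remain after June 10, 2149; 70 − 20 = 50 left.
July 2149 has 31 days: 50 − 31 = 19 left.
19 days into August 2149 → August 19, 2149.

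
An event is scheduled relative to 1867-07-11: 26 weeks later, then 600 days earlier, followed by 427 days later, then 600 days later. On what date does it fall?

Adding 26 weeks (= 182 days) from July 11, 1867:
July has 31 days, so 31 − 11 = 20 days remain after July 11, 1867; 182 − 20 = 162 left.
August 1867 has 31 days: 162 − 31 = 131 left.
September 1867 has 30 days: 131 − 30 = 101 left.
October 1867 has 31 days: 101 − 31 = 70 left.
November 1867 has 30 days: 70 − 30 = 40 left.
December 1867 has 31 days: 40 − 31 = 9 left.
9 days into January 1868 → January 9, 1868.
Counting back 600 days from January 9, 1868:
Going back 9 days from January 9, 1868 reaches the end of the previous month; 600 − 9 = 591 left.
December 1867 has 31 days: 591 − 31 = 560 left.
November 1867 has 30 days: 560 − 30 = 530 left.
October 1867 has 31 days: 530 − 31 = 499 left.
September 1867 has 30 days: 499 − 30 = 469 left.
August 1867 has 31 days: 469 − 31 = 438 left.
July 1867 has 31 days: 438 − 31 = 407 left.
June 1867 has 30 days: 407 − 30 = 377 left.
May 1867 has 31 days: 377 − 31 = 346 left.
April 1867 has 30 days: 346 − 30 = 316 left.
March 1867 has 31 days: 316 − 31 = 285 left.
February 1867 has 28 days (1867 is not a leap year): 285 − 28 = 257 left.
January 1867 has 31 days: 257 − 31 = 226 left.
December 1866 has 31 days: 226 − 31 = 195 left.
November 1866 has 30 days: 195 − 30 = 165 left.
October 1866 has 31 days: 165 − 31 = 134 left.
September 1866 has 30 days: 134 − 30 = 104 left.
August 1866 has 31 days: 104 − 31 = 73 left.
July 1866 has 31 days: 73 − 31 = 42 left.
June 1866 has 30 days: 42 − 30 = 12 left.
May 1866 has 31 days; 31 − 12 = 19 → May 19, 1866.
Advancing 427 days from May 19, 1866:
May has 31 days, so 31 − 19 = 12 days remain after May 19, 1866; 427 − 12 = 415 left.
June 1866 has 30 days: 415 − 30 = 385 left.
July 1866 has 31 days: 385 − 31 = 354 left.
August 1866 has 31 days: 354 − 31 = 323 left.
September 1866 has 30 days: 323 − 30 = 293 left.
October 1866 has 31 days: 293 − 31 = 262 left.
November 1866 has 30 days: 262 − 30 = 232 left.
December 1866 has 31 days: 232 − 31 = 201 left.
January 1867 has 31 days: 201 − 31 = 170 left.
February 1867 has 28 days (1867 is not a leap year): 170 − 28 = 142 left.
March 1867 has 31 days: 142 − 31 = 111 left.
April 1867 has 30 days: 111 − 30 = 81 left.
May 1867 has 31 days: 81 − 31 = 50 left.
June 1867 has 30 days: 50 − 30 = 20 left.
20 days into July 1867 → July 20, 1867.
Adding 600 days from July 20, 1867:
July has 31 days, so 31 − 20 = 11 days remain after July 20, 1867; 600 − 11 = 589 left.
August 1867 has 31 days: 589 − 31 = 558 left.
September 1867 has 30 days: 558 − 30 = 528 left.
October 1867 has 31 days: 528 − 31 = 497 left.
November 1867 has 30 days: 497 − 30 = 467 left.
December 1867 has 31 days: 467 − 31 = 436 left.
January 1868 has 31 days: 436 − 31 = 405 left.
February 1868 has 29 days (1868 is a leap year): 405 − 29 = 376 left.
March 1868 has 31 days: 376 − 31 = 345 left.
April 1868 has 30 days: 345 − 30 = 315 left.
May 1868 has 31 days: 315 − 31 = 284 left.
June 1868 has 30 days: 284 − 30 = 254 left.
July 1868 has 31 days: 254 − 31 = 223 left.
August 1868 has 31 days: 223 − 31 = 192 left.
September 1868 has 30 days: 192 − 30 = 162 left.
October 1868 has 31 days: 162 − 31 = 131 left.
November 1868 has 30 days: 131 − 30 = 101 left.
December 1868 has 31 days: 101 − 31 = 70 left.
January 1869 has 31 days: 70 − 31 = 39 left.
February 1869 has 28 days (1869 is not a leap year): 39 − 28 = 11 left.
11 days into March 1869 → March 11, 1869.

March 11, 1869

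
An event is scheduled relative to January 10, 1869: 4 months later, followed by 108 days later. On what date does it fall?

August 26, 1869

Counting forward 4 months from January 10, 1869:
month 1 + 4 = 5 → May 1869.
Day 10 is valid in May, giving May 10, 1869.
Counting forward 108 days from May 10, 1869:
May has 31 days, so 31 − 10 = 21 days remain after May 10, 1869; 108 − 21 = 87 left.
June 1869 has 30 days: 87 − 30 = 57 left.
July 1869 has 31 days: 57 − 31 = 26 left.
26 days into August 1869 → August 26, 1869.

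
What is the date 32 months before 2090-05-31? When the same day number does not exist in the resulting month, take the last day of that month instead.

September 30, 2087

Subtracting 32 months from May 31, 2090.
month 5 − 32 = -27, which is month 9 of year 2087 → September 2087.
September 2087 has only 30 days and the start was day 31, so the date clamps to September 30, 2087.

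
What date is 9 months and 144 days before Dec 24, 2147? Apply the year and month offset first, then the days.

Counting back 9 months and 144 days from December 24, 2147: first the month/year part, then the days.
month 12 − 9 = 3 → March 2147.
Day 24 is valid in March, giving March 24, 2147.
Now subtract 144 days from March 24, 2147.
Going back 24 days from March 24, 2147 reaches the end of the previous month; 144 − 24 = 120 left.
February 2147 has 28 days (2147 is not a leap year): 120 − 28 = 92 left.
January 2147 has 31 days: 92 − 31 = 61 left.
December 2146 has 31 days: 61 − 31 = 30 left.
November 2146 has 30 days: 30 − 30 = 0 left.
October 2146 has 31 days; 31 − 0 = 31 → October 31, 2146.

October 31, 2146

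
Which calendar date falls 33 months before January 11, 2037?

April 11, 2034

Subtracting 33 months from January 11, 2037.
month 1 − 33 = -32, which is month 4 of year 2034 → April 2034.
Day 11 is valid in April, giving April 11, 2034.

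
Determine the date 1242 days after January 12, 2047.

June 7, 2050

Adding 1242 days from January 12, 2047.
January has 31 days, so 31 − 12 = 19 days remain after January 12, 2047; 1242 − 19 = 1223 left.
February 2047 has 28 days (2047 is not a leap year): 1223 − 28 = 1195 left.
March 2047 has 31 days: 1195 − 31 = 1164 left.
April 2047 has 30 days: 1164 − 30 = 1134 left.
May 2047 has 31 days: 1134 − 31 = 1103 left.
June 2047 has 30 days: 1103 − 30 = 1073 left.
July 2047 has 31 days: 1073 − 31 = 1042 left.
August 2047 has 31 days: 1042 − 31 = 1011 left.
September 2047 has 30 days: 1011 − 30 = 981 left.
October 2047 has 31 days: 981 − 31 = 950 left.
November 2047 has 30 days: 950 − 30 = 920 left.
December 2047 has 31 days: 920 − 31 = 889 left.
January 2048 has 31 days: 889 − 31 = 858 left.
February 2048 has 29 days (2048 is a leap year): 858 − 29 = 829 left.
March 2048 has 31 days: 829 − 31 = 798 left.
April 2048 has 30 days: 798 − 30 = 768 left.
May 2048 has 31 days: 768 − 31 = 737 left.
June 2048 has 30 days: 737 − 30 = 707 left.
July 2048 has 31 days: 707 − 31 = 676 left.
August 2048 has 31 days: 676 − 31 = 645 left.
September 2048 has 30 days: 645 − 30 = 615 left.
October 2048 has 31 days: 615 − 31 = 584 left.
November 2048 has 30 days: 584 − 30 = 554 left.
December 2048 has 31 days: 554 − 31 = 523 left.
January 2049 has 31 days: 523 − 31 = 492 left.
February 2049 has 28 days (2049 is not a leap year): 492 − 28 = 464 left.
March 2049 has 31 days: 464 − 31 = 433 left.
April 2049 has 30 days: 433 − 30 = 403 left.
May 2049 has 31 days: 403 − 31 = 372 left.
June 2049 has 30 days: 372 − 30 = 342 left.
July 2049 has 31 days: 342 − 31 = 311 left.
August 2049 has 31 days: 311 − 31 = 280 left.
September 2049 has 30 days: 280 − 30 = 250 left.
October 2049 has 31 days: 250 − 31 = 219 left.
November 2049 has 30 days: 219 − 30 = 189 left.
December 2049 has 31 days: 189 − 31 = 158 left.
January 2050 has 31 days: 158 − 31 = 127 left.
February 2050 has 28 days (2050 is not a leap year): 127 − 28 = 99 left.
March 2050 has 31 days: 99 − 31 = 68 left.
April 2050 has 30 days: 68 − 30 = 38 left.
May 2050 has 31 days: 38 − 31 = 7 left.
7 days into June 2050 → June 7, 2050.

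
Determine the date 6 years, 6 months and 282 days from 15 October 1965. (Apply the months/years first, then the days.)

January 22, 1973

Counting forward 6 years, 6 months and 282 days from October 15, 1965: first the month/year part, then the days.
+6 years → 1971; month 10 + 6 = 16, which is month 4 of year 1972 → April 1972.
Day 15 is valid in April, giving April 15, 1972.
Now add 282 days from April 15, 1972.
April has 30 days, so 30 − 15 = 15 days remain after April 15, 1972; 282 − 15 = 267 left.
May 1972 has 31 days: 267 − 31 = 236 left.
June 1972 has 30 days: 236 − 30 = 206 left.
July 1972 has 31 days: 206 − 31 = 175 left.
August 1972 has 31 days: 175 − 31 = 144 left.
September 1972 has 30 days: 144 − 30 = 114 left.
October 1972 has 31 days: 114 − 31 = 83 left.
November 1972 has 30 days: 83 − 30 = 53 left.
December 1972 has 31 days: 53 − 31 = 22 left.
22 days into January 1973 → January 22, 1973.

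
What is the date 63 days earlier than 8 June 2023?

April 6, 2023

Going back 63 days from June 8, 2023.
Going back 8 days from June 8, 2023 reaches the end of the previous month; 63 − 8 = 55 left.
May 2023 has 31 days: 55 − 31 = 24 left.
April 2023 has 30 days; 30 − 24 = 6 → April 6, 2023.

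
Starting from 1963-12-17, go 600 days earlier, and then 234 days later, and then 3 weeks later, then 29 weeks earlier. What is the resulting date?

Counting back 600 days from December 17, 1963:
Going back 17 days from December 17, 1963 reaches the end of the previous month; 600 − 17 = 583 left.
November 1963 has 30 days: 583 − 30 = 553 left.
October 1963 has 31 days: 553 − 31 = 522 left.
September 1963 has 30 days: 522 − 30 = 492 left.
August 1963 has 31 days: 492 − 31 = 461 left.
July 1963 has 31 days: 461 − 31 = 430 left.
June 1963 has 30 days: 430 − 30 = 400 left.
May 1963 has 31 days: 400 − 31 = 369 left.
April 1963 has 30 days: 369 − 30 = 339 left.
March 1963 has 31 days: 339 − 31 = 308 left.
February 1963 has 28 days (1963 is not a leap year): 308 − 28 = 280 left.
January 1963 has 31 days: 280 − 31 = 249 left.
December 1962 has 31 days: 249 − 31 = 218 left.
November 1962 has 30 days: 218 − 30 = 188 left.
October 1962 has 31 days: 188 − 31 = 157 left.
September 1962 has 30 days: 157 − 30 = 127 left.
August 1962 has 31 days: 127 − 31 = 96 left.
July 1962 has 31 days: 96 − 31 = 65 left.
June 1962 has 30 days: 65 − 30 = 35 left.
May 1962 has 31 days: 35 − 31 = 4 left.
April 1962 has 30 days; 30 − 4 = 26 → April 26, 1962.
Counting forward 234 days from April 26, 1962:
April has 30 days, so 30 − 26 = 4 days remain after April 26, 1962; 234 − 4 = 230 left.
May 1962 has 31 days: 230 − 31 = 199 left.
June 1962 has 30 days: 199 − 30 = 169 left.
July 1962 has 31 days: 169 − 31 = 138 left.
August 1962 has 31 days: 138 − 31 = 107 left.
September 1962 has 30 days: 107 − 30 = 77 left.
October 1962 has 31 days: 77 − 31 = 46 left.
November 1962 has 30 days: 46 − 30 = 16 left.
16 days into December 1962 → December 16, 1962.
Advancing 3 weeks (= 21 days) from December 16, 1962:
December has 31 days, so 31 − 16 = 15 days remain after December 16, 1962; 21 − 15 = 6 left.
6 days into January 1963 → January 6, 1963.
Subtracting 29 weeks (= 203 days) from January 6, 1963:
Going back 6 days from January 6, 1963 reaches the end of the previous month; 203 − 6 = 197 left.
December 1962 has 31 days: 197 − 31 = 166 left.
November 1962 has 30 days: 166 − 30 = 136 left.
October 1962 has 31 days: 136 − 31 = 105 left.
September 1962 has 30 days: 105 − 30 = 75 left.
August 1962 has 31 days: 75 − 31 = 44 left.
July 1962 has 31 days: 44 − 31 = 13 left.
June 1962 has 30 days; 30 − 13 = 17 → June 17, 1962.

June 17, 1962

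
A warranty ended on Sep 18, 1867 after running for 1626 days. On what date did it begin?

Going back 1626 days from September 18, 1867.
Going back 18 days from September 18, 1867 reaches the end of the previous month; 1626 − 18 = 1608 left.
August 1867 has 31 days: 1608 − 31 = 1577 left.
July 1867 has 31 days: 1577 − 31 = 1546 left.
June 1867 has 30 days: 1546 − 30 = 1516 left.
May 1867 has 31 days: 1516 − 31 = 1485 left.
April 1867 has 30 days: 1485 − 30 = 1455 left.
March 1867 has 31 days: 1455 − 31 = 1424 left.
February 1867 has 28 days (1867 is not a leap year): 1424 − 28 = 1396 left.
January 1867 has 31 days: 1396 − 31 = 1365 left.
December 1866 has 31 days: 1365 − 31 = 1334 left.
November 1866 has 30 days: 1334 − 30 = 1304 left.
October 1866 has 31 days: 1304 − 31 = 1273 left.
September 1866 has 30 days: 1273 − 30 = 1243 left.
August 1866 has 31 days: 1243 − 31 = 1212 left.
July 1866 has 31 days: 1212 − 31 = 1181 left.
June 1866 has 30 days: 1181 − 30 = 1151 left.
May 1866 has 31 days: 1151 − 31 = 1120 left.
April 1866 has 30 days: 1120 − 30 = 1090 left.
March 1866 has 31 days: 1090 − 31 = 1059 left.
February 1866 has 28 days (1866 is not a leap year): 1059 − 28 = 1031 left.
January 1866 has 31 days: 1031 − 31 = 1000 left.
December 1865 has 31 days: 1000 − 31 = 969 left.
November 1865 has 30 days: 969 − 30 = 939 left.
October 1865 has 31 days: 939 − 31 = 908 left.
September 1865 has 30 days: 908 − 30 = 878 left.
August 1865 has 31 days: 878 − 31 = 847 left.
July 1865 has 31 days: 847 − 31 = 816 left.
June 1865 has 30 days: 816 − 30 = 786 left.
May 1865 has 31 days: 786 − 31 = 755 left.
April 1865 has 30 days: 755 − 30 = 725 left.
March 1865 has 31 days: 725 − 31 = 694 left.
February 1865 has 28 days (1865 is not a leap year): 694 − 28 = 666 left.
January 1865 has 31 days: 666 − 31 = 635 left.
December 1864 has 31 days: 635 − 31 = 604 left.
November 1864 has 30 days: 604 − 30 = 574 left.
October 1864 has 31 days: 574 − 31 = 543 left.
September 1864 has 30 days: 543 − 30 = 513 left.
August 1864 has 31 days: 513 − 31 = 482 left.
July 1864 has 31 days: 482 − 31 = 451 left.
June 1864 has 30 days: 451 − 30 = 421 left.
May 1864 has 31 days: 421 − 31 = 390 left.
April 1864 has 30 days: 390 − 30 = 360 left.
March 1864 has 31 days: 360 − 31 = 329 left.
February 1864 has 29 days (1864 is a leap year): 329 − 29 = 300 left.
January 1864 has 31 days: 300 − 31 = 269 left.
December 1863 has 31 days: 269 − 31 = 238 left.
November 1863 has 30 days: 238 − 30 = 208 left.
October 1863 has 31 days: 208 − 31 = 177 left.
September 1863 has 30 days: 177 − 30 = 147 left.
August 1863 has 31 days: 147 − 31 = 116 left.
July 1863 has 31 days: 116 − 31 = 85 left.
June 1863 has 30 days: 85 − 30 = 55 left.
May 1863 has 31 days: 55 − 31 = 24 left.
April 1863 has 30 days; 30 − 24 = 6 → April 6, 1863.

April 6, 1863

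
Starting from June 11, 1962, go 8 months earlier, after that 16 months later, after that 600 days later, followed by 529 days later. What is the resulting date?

Counting back 8 months from June 11, 1962:
month 6 − 8 = -2, which is month 10 of year 1961 → October 1961.
Day 11 is valid in October, giving October 11, 1961.
Counting forward 16 months from October 11, 1961:
month 10 + 16 = 26, which is month 2 of year 1963 → February 1963.
Day 11 is valid in February, giving February 11, 1963.
Counting forward 600 days from February 11, 1963:
February has 28 days, so 28 − 11 = 17 days remain after February 11, 1963; 600 − 17 = 583 left.
March 1963 has 31 days: 583 − 31 = 552 left.
April 1963 has 30 days: 552 − 30 = 522 left.
May 1963 has 31 days: 522 − 31 = 491 left.
June 1963 has 30 days: 491 − 30 = 461 left.
July 1963 has 31 days: 461 − 31 = 430 left.
August 1963 has 31 days: 430 − 31 = 399 left.
September 1963 has 30 days: 399 − 30 = 369 left.
October 1963 has 31 days: 369 − 31 = 338 left.
November 1963 has 30 days: 338 − 30 = 308 left.
December 1963 has 31 days: 308 − 31 = 277 left.
January 1964 has 31 days: 277 − 31 = 246 left.
February 1964 has 29 days (1964 is a leap year): 246 − 29 = 217 left.
March 1964 has 31 days: 217 − 31 = 186 left.
April 1964 has 30 days: 186 − 30 = 156 left.
May 1964 has 31 days: 156 − 31 = 125 left.
June 1964 has 30 days: 125 − 30 = 95 left.
July 1964 has 31 days: 95 − 31 = 64 left.
August 1964 has 31 days: 64 − 31 = 33 left.
September 1964 has 30 days: 33 − 30 = 3 left.
3 days into October 1964 → October 3, 1964.
Adding 529 days from October 3, 1964:
October has 31 days, so 31 − 3 = 28 days remain after October 3, 1964; 529 − 28 = 501 left.
November 1964 has 30 days: 501 − 30 = 471 left.
December 1964 has 31 days: 471 − 31 = 440 left.
January 1965 has 31 days: 440 − 31 = 409 left.
February 1965 has 28 days (1965 is not a leap year): 409 − 28 = 381 left.
March 1965 has 31 days: 381 − 31 = 350 left.
April 1965 has 30 days: 350 − 30 = 320 left.
May 1965 has 31 days: 320 − 31 = 289 left.
June 1965 has 30 days: 289 − 30 = 259 left.
July 1965 has 31 days: 259 − 31 = 228 left.
August 1965 has 31 days: 228 − 31 = 197 left.
September 1965 has 30 days: 197 − 30 = 167 left.
October 1965 has 31 days: 167 − 31 = 136 left.
November 1965 has 30 days: 136 − 30 = 106 left.
December 1965 has 31 days: 106 − 31 = 75 left.
January 1966 has 31 days: 75 − 31 = 44 left.
February 1966 has 28 days (1966 is not a leap year): 44 − 28 = 16 left.
16 days into March 1966 → March 16, 1966.

March 16, 1966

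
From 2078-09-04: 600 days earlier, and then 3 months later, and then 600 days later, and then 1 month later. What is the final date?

Going back 600 days from September 4, 2078:
Going back 4 days from September 4, 2078 reaches the end of the previous month; 600 − 4 = 596 left.
August 2078 has 31 days: 596 − 31 = 565 left.
July 2078 has 31 days: 565 − 31 = 534 left.
June 2078 has 30 days: 534 − 30 = 504 left.
May 2078 has 31 days: 504 − 31 = 473 left.
April 2078 has 30 days: 473 − 30 = 443 left.
March 2078 has 31 days: 443 − 31 = 412 left.
February 2078 has 28 days (2078 is not a leap year): 412 − 28 = 384 left.
January 2078 has 31 days: 384 − 31 = 353 left.
December 2077 has 31 days: 353 − 31 = 322 left.
November 2077 has 30 days: 322 − 30 = 292 left.
October 2077 has 31 days: 292 − 31 = 261 left.
September 2077 has 30 days: 261 − 30 = 231 left.
August 2077 has 31 days: 231 − 31 = 200 left.
July 2077 has 31 days: 200 − 31 = 169 left.
June 2077 has 30 days: 169 − 30 = 139 left.
May 2077 has 31 days: 139 − 31 = 108 left.
April 2077 has 30 days: 108 − 30 = 78 left.
March 2077 has 31 days: 78 − 31 = 47 left.
February 2077 has 28 days (2077 is not a leap year): 47 − 28 = 19 left.
January 2077 has 31 days; 31 − 19 = 12 → January 12, 2077.
Counting forward 3 months from January 12, 2077:
month 1 + 3 = 4 → April 2077.
Day 12 is valid in April, giving April 12, 2077.
Counting forward 600 days from April 12, 2077:
April has 30 days, so 30 − 12 = 18 days remain after April 12, 2077; 600 − 18 = 582 left.
May 2077 has 31 days: 582 − 31 = 551 left.
June 2077 has 30 days: 551 − 30 = 521 left.
July 2077 has 31 days: 521 − 31 = 490 left.
August 2077 has 31 days: 490 − 31 = 459 left.
September 2077 has 30 days: 459 − 30 = 429 left.
October 2077 has 31 days: 429 − 31 = 398 left.
November 2077 has 30 days: 398 − 30 = 368 left.
December 2077 has 31 days: 368 − 31 = 337 left.
January 2078 has 31 days: 337 − 31 = 306 left.
February 2078 has 28 days (2078 is not a leap year): 306 − 28 = 278 left.
March 2078 has 31 days: 278 − 31 = 247 left.
April 2078 has 30 days: 247 − 30 = 217 left.
May 2078 has 31 days: 217 − 31 = 186 left.
June 2078 has 30 days: 186 − 30 = 156 left.
July 2078 has 31 days: 156 − 31 = 125 left.
August 2078 has 31 days: 125 − 31 = 94 left.
September 2078 has 30 days: 94 − 30 = 64 left.
October 2078 has 31 days: 64 − 31 = 33 left.
November 2078 has 30 days: 33 − 30 = 3 left.
3 days into December 2078 → December 3, 2078.
Counting forward 1 month from December 3, 2078:
month 12 + 1 = 13, which is month 1 of year 2079 → January 2079.
Day 3 is valid in January, giving January 3, 2079.

January 3, 2079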